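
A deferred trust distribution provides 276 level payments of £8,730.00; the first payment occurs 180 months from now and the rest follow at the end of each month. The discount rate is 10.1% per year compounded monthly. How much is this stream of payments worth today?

£208,481.21

Ordinary annuity of 276 payments, first payment at period 180.
Periodic rate r = 0.101/12 per month; n is counted in months.
The ordinary-annuity PV formula values the stream one period before the first payment (period 179); discount that back 179 periods:
PV₀ = 8,730 × [1 − (1+r)^−276] / r × (1+r)^−179 = £208,481.21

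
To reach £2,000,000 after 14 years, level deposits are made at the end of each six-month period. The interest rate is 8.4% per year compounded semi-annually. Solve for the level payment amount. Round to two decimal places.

Level ordinary annuity; solve FV = PMT × [((1+r)^n − 1)/r] for PMT.
Periodic rate r = 0.084/2 per half-year; n is counted in half-years.
With n = 28: PMT = 2,000,000 / ([((1+r)^n − 1)/r]) = £38,809.21

£38,809.21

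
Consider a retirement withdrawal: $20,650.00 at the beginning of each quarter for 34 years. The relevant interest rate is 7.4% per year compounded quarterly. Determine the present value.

$1,042,891.98

This is an annuity due: 136 payments of $20,650.00 at the beginning of each quarter.
Periodic rate r = 0.074/4 per quarter; n is counted in quarters.
PV = PMT × [(1 − (1+r)^−n)/r] × (1+r) = 20,650 × [1 − (1+r)^−136] / r × (1+r) = $1,042,891.98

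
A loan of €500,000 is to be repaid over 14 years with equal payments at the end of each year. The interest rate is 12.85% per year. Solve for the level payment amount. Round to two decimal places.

€78,744.30

Level ordinary annuity; solve PV = PMT × [(1 − (1+r)^−n)/r] for PMT.
Periodic rate r = 0.1285 per year.
With n = 14: PMT = 500,000 / ([(1 − (1+r)^−n)/r]) = €78,744.30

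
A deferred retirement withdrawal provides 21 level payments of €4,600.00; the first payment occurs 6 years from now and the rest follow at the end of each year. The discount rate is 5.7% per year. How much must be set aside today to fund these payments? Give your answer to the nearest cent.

€42,070.11

Ordinary annuity of 21 payments, first payment at period 6.
Periodic rate r = 0.057 per year.
The ordinary-annuity PV formula values the stream one period before the first payment (period 5); discount that back 5 periods:
PV₀ = 4,600 × [1 − (1+r)^−21] / r × (1+r)^−5 = €42,070.11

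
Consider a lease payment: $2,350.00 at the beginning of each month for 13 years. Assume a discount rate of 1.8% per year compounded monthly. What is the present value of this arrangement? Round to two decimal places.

This is an annuity due: 156 payments of $2,350.00 at the beginning of each month.
Periodic rate r = 0.018/12 per month; n is counted in months.
PV = PMT × [(1 − (1+r)^−n)/r] × (1+r) = 2,350 × [1 − (1+r)^−156] / r × (1+r) = $327,139.08

$327,139.08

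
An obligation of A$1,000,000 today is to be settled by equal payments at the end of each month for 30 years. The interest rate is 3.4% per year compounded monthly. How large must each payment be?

Level ordinary annuity; solve PV = PMT × [(1 − (1+r)^−n)/r] for PMT.
Periodic rate r = 0.034/12 per month; n is counted in months.
With n = 360: PMT = 1,000,000 / ([(1 − (1+r)^−n)/r]) = A$4,434.81

A$4,434.81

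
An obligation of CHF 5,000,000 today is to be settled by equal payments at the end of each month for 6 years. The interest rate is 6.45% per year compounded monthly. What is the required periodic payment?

CHF 83,930.67

Level ordinary annuity; solve PV = PMT × [(1 − (1+r)^−n)/r] for PMT.
Periodic rate r = 0.0645/12 per month; n is counted in months.
With n = 72: PMT = 5,000,000 / ([(1 − (1+r)^−n)/r]) = CHF 83,930.67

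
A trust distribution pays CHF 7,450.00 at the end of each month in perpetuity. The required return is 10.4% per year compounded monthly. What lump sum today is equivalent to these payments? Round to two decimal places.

Periodic rate r = 0.104/12 per month.
Level perpetuity: PV = PMT / r = 7,450 / (0.104/12) = CHF 859,615.38.

CHF 859,615.38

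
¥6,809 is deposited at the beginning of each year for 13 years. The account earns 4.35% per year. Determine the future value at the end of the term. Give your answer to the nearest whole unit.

¥120,774

This is an annuity due: 13 deposits of ¥6,809 at the beginning of each year.
Periodic rate r = 0.0435 per year.
FV = PMT × [((1+r)^n − 1)/r] × (1+r) = 6,809 × [(1+r)^13 − 1] / r × (1+r) = ¥120,774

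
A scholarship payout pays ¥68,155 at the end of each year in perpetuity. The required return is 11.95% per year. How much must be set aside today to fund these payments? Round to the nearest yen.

Periodic rate r = 0.1195 per year.
Level perpetuity: PV = PMT / r = 68,155 / (0.1195) = ¥570,335.

¥570,335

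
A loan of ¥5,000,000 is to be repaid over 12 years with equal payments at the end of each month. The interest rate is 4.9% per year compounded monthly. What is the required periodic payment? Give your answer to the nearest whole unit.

¥45,994

Level ordinary annuity; solve PV = PMT × [(1 − (1+r)^−n)/r] for PMT.
Periodic rate r = 0.049/12 per month; n is counted in months.
With n = 144: PMT = 5,000,000 / ([(1 − (1+r)^−n)/r]) = ¥45,994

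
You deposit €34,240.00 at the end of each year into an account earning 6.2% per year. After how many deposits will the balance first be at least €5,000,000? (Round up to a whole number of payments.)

Periodic rate r = 0.062 per year.
Ordinary annuity FV: 5,000,000 = 34,240 × [((1+r)^n − 1)/r].
(1+r)^n = 1 + 5,000,000 × r / 34,240, so n = ln(1 + 5,000,000·r/34,240) / ln(1+r) = 38.37.
Round up to a whole number of payments: n = 39.

39 payments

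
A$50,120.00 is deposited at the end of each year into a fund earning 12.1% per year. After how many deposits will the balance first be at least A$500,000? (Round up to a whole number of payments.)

Periodic rate r = 0.121 per year.
Ordinary annuity FV: 500,000 = 50,120 × [((1+r)^n − 1)/r].
(1+r)^n = 1 + 500,000 × r / 50,120, so n = ln(1 + 500,000·r/50,120) / ln(1+r) = 6.93.
Round up to a whole number of payments: n = 7.

7 payments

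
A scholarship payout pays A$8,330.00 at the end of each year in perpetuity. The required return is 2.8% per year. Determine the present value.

A$297,500.00

Periodic rate r = 0.028 per year.
Level perpetuity: PV = PMT / r = 8,330 / (0.028) = A$297,500.00.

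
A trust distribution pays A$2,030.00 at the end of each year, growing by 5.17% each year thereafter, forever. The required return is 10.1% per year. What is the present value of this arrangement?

Periodic rate r = 0.101 per year.
Growing perpetuity (Gordon): PV = PMT₁ / (r − g) = 2,030 / (r − 0.0517) = A$41,176.47.

A$41,176.47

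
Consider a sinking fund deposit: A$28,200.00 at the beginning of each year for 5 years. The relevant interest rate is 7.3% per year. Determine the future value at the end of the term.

This is an annuity due: 5 deposits of A$28,200.00 at the beginning of each year.
Periodic rate r = 0.073 per year.
FV = PMT × [((1+r)^n − 1)/r] × (1+r) = 28,200 × [(1+r)^5 − 1] / r × (1+r) = A$175,053.97

A$175,053.97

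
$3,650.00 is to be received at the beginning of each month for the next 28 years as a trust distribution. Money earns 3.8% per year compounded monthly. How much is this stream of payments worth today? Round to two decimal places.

$756,608.98

This is an annuity due: 336 payments of $3,650.00 at the beginning of each month.
Periodic rate r = 0.038/12 per month; n is counted in months.
PV = PMT × [(1 − (1+r)^−n)/r] × (1+r) = 3,650 × [1 − (1+r)^−336] / r × (1+r) = $756,608.98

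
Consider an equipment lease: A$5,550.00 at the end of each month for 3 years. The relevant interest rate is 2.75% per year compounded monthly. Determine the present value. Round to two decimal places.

A$191,569.80

This is an ordinary annuity: 36 payments of A$5,550.00 at the end of each month.
Periodic rate r = 0.0275/12 per month; n is counted in months.
PV = PMT × [(1 − (1+r)^−n)/r] = 5,550 × [1 − (1+r)^−36] / r = A$191,569.80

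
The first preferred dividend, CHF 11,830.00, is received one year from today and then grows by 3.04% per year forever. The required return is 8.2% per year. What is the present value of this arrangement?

Periodic rate r = 0.082 per year.
Growing perpetuity (Gordon): PV = PMT₁ / (r − g) = 11,830 / (r − 0.0304) = CHF 229,263.57.

CHF 229,263.57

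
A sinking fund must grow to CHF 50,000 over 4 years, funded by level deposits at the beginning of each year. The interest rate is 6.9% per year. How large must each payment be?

CHF 10,550.14

Level annuity due; solve FV = PMT × [((1+r)^n − 1)/r] × (1+r) for PMT.
Periodic rate r = 0.069 per year.
With n = 4: PMT = 50,000 / ([((1+r)^n − 1)/r] × (1+r)) = CHF 10,550.14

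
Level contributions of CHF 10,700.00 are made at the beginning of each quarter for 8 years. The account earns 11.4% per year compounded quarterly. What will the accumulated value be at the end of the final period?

This is an annuity due: 32 deposits of CHF 10,700.00 at the beginning of each quarter.
Periodic rate r = 0.114/4 per quarter; n is counted in quarters.
FV = PMT × [((1+r)^n − 1)/r] × (1+r) = 10,700 × [(1+r)^32 − 1] / r × (1+r) = CHF 562,893.03

CHF 562,893.03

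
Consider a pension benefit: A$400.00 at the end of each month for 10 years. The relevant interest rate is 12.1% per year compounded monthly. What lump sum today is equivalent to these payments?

This is an ordinary annuity: 120 payments of A$400.00 at the end of each month.
Periodic rate r = 0.121/12 per month; n is counted in months.
PV = PMT × [(1 − (1+r)^−n)/r] = 400 × [1 − (1+r)^−120] / r = A$27,768.21

A$27,768.21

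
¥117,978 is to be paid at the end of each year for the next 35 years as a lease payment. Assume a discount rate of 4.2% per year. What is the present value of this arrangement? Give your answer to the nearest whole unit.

This is an ordinary annuity: 35 payments of ¥117,978 at the end of each year.
Periodic rate r = 0.042 per year.
PV = PMT × [(1 − (1+r)^−n)/r] = 117,978 × [1 − (1+r)^−35] / r = ¥2,143,449

¥2,143,449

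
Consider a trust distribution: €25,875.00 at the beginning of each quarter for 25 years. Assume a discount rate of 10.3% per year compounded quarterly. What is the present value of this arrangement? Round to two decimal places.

€949,634.74

This is an annuity due: 100 payments of €25,875.00 at the beginning of each quarter.
Periodic rate r = 0.103/4 per quarter; n is counted in quarters.
PV = PMT × [(1 − (1+r)^−n)/r] × (1+r) = 25,875 × [1 − (1+r)^−100] / r × (1+r) = €949,634.74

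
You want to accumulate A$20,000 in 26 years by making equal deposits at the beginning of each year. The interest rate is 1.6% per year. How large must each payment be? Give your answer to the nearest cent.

A$616.48

Level annuity due; solve FV = PMT × [((1+r)^n − 1)/r] × (1+r) for PMT.
Periodic rate r = 0.016 per year.
With n = 26: PMT = 20,000 / ([((1+r)^n − 1)/r] × (1+r)) = A$616.48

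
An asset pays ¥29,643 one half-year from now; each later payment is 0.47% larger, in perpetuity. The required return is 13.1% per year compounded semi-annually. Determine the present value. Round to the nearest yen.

Periodic rate r = 0.131/2 per half-year.
Growing perpetuity (Gordon): PV = PMT₁ / (r − g) = 29,643 / (r − 0.0047) = ¥487,549.

¥487,549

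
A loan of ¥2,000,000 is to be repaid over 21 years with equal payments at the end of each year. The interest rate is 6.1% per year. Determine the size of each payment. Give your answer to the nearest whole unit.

Level ordinary annuity; solve PV = PMT × [(1 − (1+r)^−n)/r] for PMT.
Periodic rate r = 0.061 per year.
With n = 21: PMT = 2,000,000 / ([(1 − (1+r)^−n)/r]) = ¥171,442

¥171,442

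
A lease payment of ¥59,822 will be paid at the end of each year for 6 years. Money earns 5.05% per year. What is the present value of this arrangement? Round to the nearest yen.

This is an ordinary annuity: 6 payments of ¥59,822 at the end of each year.
Periodic rate r = 0.0505 per year.
PV = PMT × [(1 − (1+r)^−n)/r] = 59,822 × [1 − (1+r)^−6] / r = ¥303,153

¥303,153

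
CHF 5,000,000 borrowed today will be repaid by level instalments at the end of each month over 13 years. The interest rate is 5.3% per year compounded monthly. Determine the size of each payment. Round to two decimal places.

CHF 44,418.98

Level ordinary annuity; solve PV = PMT × [(1 − (1+r)^−n)/r] for PMT.
Periodic rate r = 0.053/12 per month; n is counted in months.
With n = 156: PMT = 5,000,000 / ([(1 − (1+r)^−n)/r]) = CHF 44,418.98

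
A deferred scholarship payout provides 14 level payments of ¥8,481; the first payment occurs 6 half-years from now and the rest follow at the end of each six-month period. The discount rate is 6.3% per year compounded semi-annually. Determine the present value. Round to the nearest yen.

¥81,208

Ordinary annuity of 14 payments, first payment at period 6.
Periodic rate r = 0.063/2 per half-year; n is counted in half-years.
The ordinary-annuity PV formula values the stream one period before the first payment (period 5); discount that back 5 periods:
PV₀ = 8,481 × [1 − (1+r)^−14] / r × (1+r)^−5 = ¥81,208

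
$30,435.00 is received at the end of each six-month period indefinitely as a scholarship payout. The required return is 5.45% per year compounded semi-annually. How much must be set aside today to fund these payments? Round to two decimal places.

Periodic rate r = 0.0545/2 per half-year.
Level perpetuity: PV = PMT / r = 30,435 / (0.0545/2) = $1,116,880.73.

$1,116,880.73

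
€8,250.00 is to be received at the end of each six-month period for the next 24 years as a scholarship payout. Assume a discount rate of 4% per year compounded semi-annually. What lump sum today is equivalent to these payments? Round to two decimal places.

€253,053.24

This is an ordinary annuity: 48 payments of €8,250.00 at the end of each six-month period.
Periodic rate r = 0.04/2 per half-year; n is counted in half-years.
PV = PMT × [(1 − (1+r)^−n)/r] = 8,250 × [1 − (1+r)^−48] / r = €253,053.24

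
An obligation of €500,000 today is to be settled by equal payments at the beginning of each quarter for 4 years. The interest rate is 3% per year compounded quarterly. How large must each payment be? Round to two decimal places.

€33,031.66

Level annuity due; solve PV = PMT × [(1 − (1+r)^−n)/r] × (1+r) for PMT.
Periodic rate r = 0.03/4 per quarter; n is counted in quarters.
With n = 16: PMT = 500,000 / ([(1 − (1+r)^−n)/r] × (1+r)) = €33,031.66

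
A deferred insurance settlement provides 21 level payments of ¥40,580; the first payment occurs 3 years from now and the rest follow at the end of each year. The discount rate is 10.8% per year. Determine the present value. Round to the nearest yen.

Ordinary annuity of 21 payments, first payment at period 3.
Periodic rate r = 0.108 per year.
The ordinary-annuity PV formula values the stream one period before the first payment (period 2); discount that back 2 periods:
PV₀ = 40,580 × [1 − (1+r)^−21] / r × (1+r)^−2 = ¥270,541

¥270,541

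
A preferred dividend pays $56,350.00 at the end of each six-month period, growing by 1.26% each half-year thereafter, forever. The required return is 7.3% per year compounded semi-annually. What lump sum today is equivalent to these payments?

$2,357,740.59

Periodic rate r = 0.073/2 per half-year.
Growing perpetuity (Gordon): PV = PMT₁ / (r − g) = 56,350 / (r − 0.0126) = $2,357,740.59.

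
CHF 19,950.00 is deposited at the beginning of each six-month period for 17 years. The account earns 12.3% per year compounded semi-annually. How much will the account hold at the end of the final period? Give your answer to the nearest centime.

CHF 2,275,457.31

This is an annuity due: 34 deposits of CHF 19,950.00 at the beginning of each six-month period.
Periodic rate r = 0.123/2 per half-year; n is counted in half-years.
FV = PMT × [((1+r)^n − 1)/r] × (1+r) = 19,950 × [(1+r)^34 − 1] / r × (1+r) = CHF 2,275,457.31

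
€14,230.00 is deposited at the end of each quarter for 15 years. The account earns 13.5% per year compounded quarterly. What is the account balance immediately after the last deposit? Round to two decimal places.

This is an ordinary annuity: 60 deposits of €14,230.00 at the end of each quarter.
Periodic rate r = 0.135/4 per quarter; n is counted in quarters.
FV = PMT × [((1+r)^n − 1)/r] = 14,230 × [(1+r)^60 − 1] / r = €2,667,687.39

€2,667,687.39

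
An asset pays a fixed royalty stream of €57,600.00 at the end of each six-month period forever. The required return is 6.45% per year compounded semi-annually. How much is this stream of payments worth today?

€1,786,046.51

Periodic rate r = 0.0645/2 per half-year.
Level perpetuity: PV = PMT / r = 57,600 / (0.0645/2) = €1,786,046.51.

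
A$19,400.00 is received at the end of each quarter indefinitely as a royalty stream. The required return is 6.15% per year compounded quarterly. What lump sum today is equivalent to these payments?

A$1,261,788.62

Periodic rate r = 0.0615/4 per quarter.
Level perpetuity: PV = PMT / r = 19,400 / (0.0615/4) = A$1,261,788.62.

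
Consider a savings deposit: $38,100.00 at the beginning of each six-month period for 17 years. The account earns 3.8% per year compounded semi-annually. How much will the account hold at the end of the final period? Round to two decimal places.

$1,831,602.12

This is an annuity due: 34 deposits of $38,100.00 at the beginning of each six-month period.
Periodic rate r = 0.038/2 per half-year; n is counted in half-years.
FV = PMT × [((1+r)^n − 1)/r] × (1+r) = 38,100 × [(1+r)^34 − 1] / r × (1+r) = $1,831,602.12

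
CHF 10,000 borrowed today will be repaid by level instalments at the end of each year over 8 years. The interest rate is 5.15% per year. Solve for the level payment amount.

Level ordinary annuity; solve PV = PMT × [(1 − (1+r)^−n)/r] for PMT.
Periodic rate r = 0.0515 per year.
With n = 8: PMT = 10,000 / ([(1 − (1+r)^−n)/r]) = CHF 1,556.61

CHF 1,556.61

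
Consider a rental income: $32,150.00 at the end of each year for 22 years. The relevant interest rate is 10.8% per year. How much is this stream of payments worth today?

$266,504.73

This is an ordinary annuity: 22 payments of $32,150.00 at the end of each year.
Periodic rate r = 0.108 per year.
PV = PMT × [(1 − (1+r)^−n)/r] = 32,150 × [1 − (1+r)^−22] / r = $266,504.73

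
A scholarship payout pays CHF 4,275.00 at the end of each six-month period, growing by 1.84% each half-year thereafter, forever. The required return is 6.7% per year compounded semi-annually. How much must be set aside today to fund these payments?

CHF 283,112.58

Periodic rate r = 0.067/2 per half-year.
Growing perpetuity (Gordon): PV = PMT₁ / (r − g) = 4,275 / (r − 0.0184) = CHF 283,112.58.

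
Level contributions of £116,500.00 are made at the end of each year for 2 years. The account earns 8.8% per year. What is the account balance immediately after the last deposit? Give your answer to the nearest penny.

£243,252.00

This is an ordinary annuity: 2 deposits of £116,500.00 at the end of each year.
Periodic rate r = 0.088 per year.
FV = PMT × [((1+r)^n − 1)/r] = 116,500 × [(1+r)^2 − 1] / r = £243,252.00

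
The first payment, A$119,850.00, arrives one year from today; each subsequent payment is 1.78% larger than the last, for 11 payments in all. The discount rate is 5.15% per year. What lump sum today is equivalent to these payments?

A$1,070,998.66

Periodic rate r = 0.0515 per year.
Growing ordinary annuity: PV = PMT₁ × [1 − ((1+g)/(1+r))^n] / (r − g) = 119,850 × [1 − ((1+0.0178)/(1+r))^11] / (r − 0.0178) = A$1,070,998.66.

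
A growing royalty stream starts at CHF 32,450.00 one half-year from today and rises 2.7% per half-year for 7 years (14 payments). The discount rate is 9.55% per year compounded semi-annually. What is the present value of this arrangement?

Periodic rate r = 0.0955/2 per half-year; n is counted in half-years.
Growing ordinary annuity: PV = PMT₁ × [1 − ((1+g)/(1+r))^n] / (r − g) = 32,450 × [1 − ((1+0.027)/(1+r))^14] / (r − 0.027) = CHF 381,969.83.

CHF 381,969.83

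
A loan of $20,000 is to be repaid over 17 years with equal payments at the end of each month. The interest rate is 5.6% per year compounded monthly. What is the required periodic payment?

Level ordinary annuity; solve PV = PMT × [(1 − (1+r)^−n)/r] for PMT.
Periodic rate r = 0.056/12 per month; n is counted in months.
With n = 204: PMT = 20,000 / ([(1 − (1+r)^−n)/r]) = $152.21

$152.21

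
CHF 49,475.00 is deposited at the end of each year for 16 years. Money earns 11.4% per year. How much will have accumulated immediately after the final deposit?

CHF 2,007,437.24

This is an ordinary annuity: 16 deposits of CHF 49,475.00 at the end of each year.
Periodic rate r = 0.114 per year.
FV = PMT × [((1+r)^n − 1)/r] = 49,475 × [(1+r)^16 − 1] / r = CHF 2,007,437.24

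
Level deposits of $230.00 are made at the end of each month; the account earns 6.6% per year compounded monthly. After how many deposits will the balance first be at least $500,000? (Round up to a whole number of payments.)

Periodic rate r = 0.066/12 per month; n is counted in months.
Ordinary annuity FV: 500,000 = 230 × [((1+r)^n − 1)/r].
(1+r)^n = 1 + 500,000 × r / 230, so n = ln(1 + 500,000·r/230) / ln(1+r) = 467.02.
Round up to a whole number of payments: n = 468.

468 payments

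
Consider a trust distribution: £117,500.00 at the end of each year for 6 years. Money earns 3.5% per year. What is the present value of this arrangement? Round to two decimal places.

This is an ordinary annuity: 6 payments of £117,500.00 at the end of each year.
Periodic rate r = 0.035 per year.
PV = PMT × [(1 − (1+r)^−n)/r] = 117,500 × [1 − (1+r)^−6] / r = £626,104.98

£626,104.98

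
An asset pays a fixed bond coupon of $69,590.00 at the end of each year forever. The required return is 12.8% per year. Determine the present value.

Periodic rate r = 0.128 per year.
Level perpetuity: PV = PMT / r = 69,590 / (0.128) = $543,671.88.

$543,671.88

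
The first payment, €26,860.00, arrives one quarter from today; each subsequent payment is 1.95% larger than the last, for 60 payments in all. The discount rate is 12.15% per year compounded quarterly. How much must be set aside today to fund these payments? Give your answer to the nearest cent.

Periodic rate r = 0.1215/4 per quarter; n is counted in quarters.
Growing ordinary annuity: PV = PMT₁ × [1 − ((1+g)/(1+r))^n] / (r − g) = 26,860 × [1 − ((1+0.0195)/(1+r))^60] / (r − 0.0195) = €1,163,137.25.

€1,163,137.25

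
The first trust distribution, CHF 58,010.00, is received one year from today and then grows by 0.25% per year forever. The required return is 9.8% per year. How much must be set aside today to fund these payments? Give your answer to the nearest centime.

CHF 607,434.55

Periodic rate r = 0.098 per year.
Growing perpetuity (Gordon): PV = PMT₁ / (r − g) = 58,010 / (r − 0.0025) = CHF 607,434.55.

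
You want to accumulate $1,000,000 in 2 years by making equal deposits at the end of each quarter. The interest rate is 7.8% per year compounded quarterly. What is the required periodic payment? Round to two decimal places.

$116,715.79

Level ordinary annuity; solve FV = PMT × [((1+r)^n − 1)/r] for PMT.
Periodic rate r = 0.078/4 per quarter; n is counted in quarters.
With n = 8: PMT = 1,000,000 / ([((1+r)^n − 1)/r]) = $116,715.79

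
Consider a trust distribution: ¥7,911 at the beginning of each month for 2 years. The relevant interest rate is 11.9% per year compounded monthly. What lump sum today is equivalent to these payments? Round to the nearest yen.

¥169,891

This is an annuity due: 24 payments of ¥7,911 at the beginning of each month.
Periodic rate r = 0.119/12 per month; n is counted in months.
PV = PMT × [(1 − (1+r)^−n)/r] × (1+r) = 7,911 × [1 − (1+r)^−24] / r × (1+r) = ¥169,891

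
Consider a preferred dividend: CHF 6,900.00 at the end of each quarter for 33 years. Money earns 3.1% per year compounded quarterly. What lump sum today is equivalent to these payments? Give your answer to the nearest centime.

This is an ordinary annuity: 132 payments of CHF 6,900.00 at the end of each quarter.
Periodic rate r = 0.031/4 per quarter; n is counted in quarters.
PV = PMT × [(1 − (1+r)^−n)/r] = 6,900 × [1 − (1+r)^−132] / r = CHF 568,973.63

CHF 568,973.63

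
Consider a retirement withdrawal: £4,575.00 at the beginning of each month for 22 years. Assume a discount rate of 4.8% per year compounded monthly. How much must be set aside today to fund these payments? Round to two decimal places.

This is an annuity due: 264 payments of £4,575.00 at the beginning of each month.
Periodic rate r = 0.048/12 per month; n is counted in months.
PV = PMT × [(1 − (1+r)^−n)/r] × (1+r) = 4,575 × [1 − (1+r)^−264] / r × (1+r) = £748,044.31

£748,044.31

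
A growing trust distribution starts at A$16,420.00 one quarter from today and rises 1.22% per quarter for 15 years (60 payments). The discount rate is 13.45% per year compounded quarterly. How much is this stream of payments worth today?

Periodic rate r = 0.1345/4 per quarter; n is counted in quarters.
Growing ordinary annuity: PV = PMT₁ × [1 − ((1+g)/(1+r))^n] / (r − g) = 16,420 × [1 − ((1+0.0122)/(1+r))^60] / (r − 0.0122) = A$548,296.24.

A$548,296.24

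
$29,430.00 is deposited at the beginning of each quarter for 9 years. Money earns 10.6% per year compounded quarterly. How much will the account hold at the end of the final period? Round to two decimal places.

$1,782,982.83

This is an annuity due: 36 deposits of $29,430.00 at the beginning of each quarter.
Periodic rate r = 0.106/4 per quarter; n is counted in quarters.
FV = PMT × [((1+r)^n − 1)/r] × (1+r) = 29,430 × [(1+r)^36 − 1] / r × (1+r) = $1,782,982.83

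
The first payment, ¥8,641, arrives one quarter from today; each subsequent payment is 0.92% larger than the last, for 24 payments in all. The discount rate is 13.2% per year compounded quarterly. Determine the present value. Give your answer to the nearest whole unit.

Periodic rate r = 0.132/4 per quarter; n is counted in quarters.
Growing ordinary annuity: PV = PMT₁ × [1 − ((1+g)/(1+r))^n] / (r − g) = 8,641 × [1 − ((1+0.0092)/(1+r))^24] / (r − 0.0092) = ¥155,560.

¥155,560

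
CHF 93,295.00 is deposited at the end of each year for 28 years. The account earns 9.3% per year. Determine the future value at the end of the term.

CHF 11,095,562.70

This is an ordinary annuity: 28 deposits of CHF 93,295.00 at the end of each year.
Periodic rate r = 0.093 per year.
FV = PMT × [((1+r)^n − 1)/r] = 93,295 × [(1+r)^28 − 1] / r = CHF 11,095,562.70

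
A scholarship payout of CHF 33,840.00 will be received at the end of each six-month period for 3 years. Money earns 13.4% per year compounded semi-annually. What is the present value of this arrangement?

This is an ordinary annuity: 6 payments of CHF 33,840.00 at the end of each six-month period.
Periodic rate r = 0.134/2 per half-year; n is counted in half-years.
PV = PMT × [(1 − (1+r)^−n)/r] = 33,840 × [1 − (1+r)^−6] / r = CHF 162,804.47

CHF 162,804.47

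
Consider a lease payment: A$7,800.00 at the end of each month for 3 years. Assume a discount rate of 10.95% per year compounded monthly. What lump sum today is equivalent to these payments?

A$238,422.42

This is an ordinary annuity: 36 payments of A$7,800.00 at the end of each month.
Periodic rate r = 0.1095/12 per month; n is counted in months.
PV = PMT × [(1 − (1+r)^−n)/r] = 7,800 × [1 − (1+r)^−36] / r = A$238,422.42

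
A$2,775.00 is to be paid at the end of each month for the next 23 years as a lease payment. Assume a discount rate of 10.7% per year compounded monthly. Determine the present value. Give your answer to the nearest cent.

A$284,361.59

This is an ordinary annuity: 276 payments of A$2,775.00 at the end of each month.
Periodic rate r = 0.107/12 per month; n is counted in months.
PV = PMT × [(1 − (1+r)^−n)/r] = 2,775 × [1 − (1+r)^−276] / r = A$284,361.59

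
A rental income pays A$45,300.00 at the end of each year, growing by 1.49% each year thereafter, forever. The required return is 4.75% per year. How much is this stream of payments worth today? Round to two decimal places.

A$1,389,570.55

Periodic rate r = 0.0475 per year.
Growing perpetuity (Gordon): PV = PMT₁ / (r − g) = 45,300 / (r − 0.0149) = A$1,389,570.55.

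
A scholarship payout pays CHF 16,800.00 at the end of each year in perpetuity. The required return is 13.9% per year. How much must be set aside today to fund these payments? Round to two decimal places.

Periodic rate r = 0.139 per year.
Level perpetuity: PV = PMT / r = 16,800 / (0.139) = CHF 120,863.31.

CHF 120,863.31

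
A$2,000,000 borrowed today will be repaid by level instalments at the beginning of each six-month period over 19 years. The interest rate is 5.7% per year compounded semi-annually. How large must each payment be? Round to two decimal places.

Level annuity due; solve PV = PMT × [(1 − (1+r)^−n)/r] × (1+r) for PMT.
Periodic rate r = 0.057/2 per half-year; n is counted in half-years.
With n = 38: PMT = 2,000,000 / ([(1 − (1+r)^−n)/r] × (1+r)) = A$84,449.70

A$84,449.70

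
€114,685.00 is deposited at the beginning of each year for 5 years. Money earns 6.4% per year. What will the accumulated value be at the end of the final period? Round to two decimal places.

€693,380.22

This is an annuity due: 5 deposits of €114,685.00 at the beginning of each year.
Periodic rate r = 0.064 per year.
FV = PMT × [((1+r)^n − 1)/r] × (1+r) = 114,685 × [(1+r)^5 − 1] / r × (1+r) = €693,380.22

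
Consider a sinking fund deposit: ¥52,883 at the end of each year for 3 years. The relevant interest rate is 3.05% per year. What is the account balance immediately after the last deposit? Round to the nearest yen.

This is an ordinary annuity: 3 deposits of ¥52,883 at the end of each year.
Periodic rate r = 0.0305 per year.
FV = PMT × [((1+r)^n − 1)/r] = 52,883 × [(1+r)^3 − 1] / r = ¥163,537

¥163,537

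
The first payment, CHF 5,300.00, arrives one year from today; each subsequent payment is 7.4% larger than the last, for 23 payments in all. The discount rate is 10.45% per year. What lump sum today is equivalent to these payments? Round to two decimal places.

CHF 82,514.17

Periodic rate r = 0.1045 per year.
Growing ordinary annuity: PV = PMT₁ × [1 − ((1+g)/(1+r))^n] / (r − g) = 5,300 × [1 − ((1+0.074)/(1+r))^23] / (r − 0.074) = CHF 82,514.17.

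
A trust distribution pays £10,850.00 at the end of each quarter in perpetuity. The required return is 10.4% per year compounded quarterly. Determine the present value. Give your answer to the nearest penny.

Periodic rate r = 0.104/4 per quarter.
Level perpetuity: PV = PMT / r = 10,850 / (0.104/4) = £417,307.69.

£417,307.69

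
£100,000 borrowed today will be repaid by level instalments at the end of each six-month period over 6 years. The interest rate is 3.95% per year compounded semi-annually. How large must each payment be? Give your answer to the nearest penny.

£9,441.45

Level ordinary annuity; solve PV = PMT × [(1 − (1+r)^−n)/r] for PMT.
Periodic rate r = 0.0395/2 per half-year; n is counted in half-years.
With n = 12: PMT = 100,000 / ([(1 − (1+r)^−n)/r]) = £9,441.45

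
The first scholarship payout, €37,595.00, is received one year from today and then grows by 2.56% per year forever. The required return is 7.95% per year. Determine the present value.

€697,495.36

Periodic rate r = 0.0795 per year.
Growing perpetuity (Gordon): PV = PMT₁ / (r − g) = 37,595 / (r − 0.0256) = €697,495.36.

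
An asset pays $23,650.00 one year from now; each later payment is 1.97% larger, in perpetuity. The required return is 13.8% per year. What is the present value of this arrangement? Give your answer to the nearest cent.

$199,915.47

Periodic rate r = 0.138 per year.
Growing perpetuity (Gordon): PV = PMT₁ / (r − g) = 23,650 / (r − 0.0197) = $199,915.47.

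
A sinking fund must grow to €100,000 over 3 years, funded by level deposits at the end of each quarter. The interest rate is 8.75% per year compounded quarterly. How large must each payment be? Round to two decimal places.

Level ordinary annuity; solve FV = PMT × [((1+r)^n − 1)/r] for PMT.
Periodic rate r = 0.0875/4 per quarter; n is counted in quarters.
With n = 12: PMT = 100,000 / ([((1+r)^n − 1)/r]) = €7,377.68

€7,377.68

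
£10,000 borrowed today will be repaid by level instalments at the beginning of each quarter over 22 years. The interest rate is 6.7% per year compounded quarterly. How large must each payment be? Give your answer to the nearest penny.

£214.46

Level annuity due; solve PV = PMT × [(1 − (1+r)^−n)/r] × (1+r) for PMT.
Periodic rate r = 0.067/4 per quarter; n is counted in quarters.
With n = 88: PMT = 10,000 / ([(1 − (1+r)^−n)/r] × (1+r)) = £214.46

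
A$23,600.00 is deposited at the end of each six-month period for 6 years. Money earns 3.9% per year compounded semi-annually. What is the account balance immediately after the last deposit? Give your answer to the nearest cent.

A$315,636.84

This is an ordinary annuity: 12 deposits of A$23,600.00 at the end of each six-month period.
Periodic rate r = 0.039/2 per half-year; n is counted in half-years.
FV = PMT × [((1+r)^n − 1)/r] = 23,600 × [(1+r)^12 − 1] / r = A$315,636.84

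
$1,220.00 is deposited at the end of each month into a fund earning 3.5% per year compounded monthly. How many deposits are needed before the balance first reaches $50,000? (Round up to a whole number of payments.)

Periodic rate r = 0.035/12 per month; n is counted in months.
Ordinary annuity FV: 50,000 = 1,220 × [((1+r)^n − 1)/r].
(1+r)^n = 1 + 50,000 × r / 1,220, so n = ln(1 + 50,000·r/1,220) / ln(1+r) = 38.77.
Round up to a whole number of payments: n = 39.

39 payments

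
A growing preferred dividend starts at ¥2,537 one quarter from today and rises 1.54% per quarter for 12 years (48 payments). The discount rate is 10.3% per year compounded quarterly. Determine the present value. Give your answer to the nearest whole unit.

Periodic rate r = 0.103/4 per quarter; n is counted in quarters.
Growing ordinary annuity: PV = PMT₁ × [1 − ((1+g)/(1+r))^n] / (r − g) = 2,537 × [1 − ((1+0.0154)/(1+r))^48] / (r − 0.0154) = ¥94,470.

¥94,470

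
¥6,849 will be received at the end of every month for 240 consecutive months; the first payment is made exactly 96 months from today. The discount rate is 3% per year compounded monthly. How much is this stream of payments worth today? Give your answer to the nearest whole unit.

Ordinary annuity of 240 payments, first payment at period 96.
Periodic rate r = 0.03/12 per month; n is counted in months.
The ordinary-annuity PV formula values the stream one period before the first payment (period 95); discount that back 95 periods:
PV₀ = 6,849 × [1 − (1+r)^−240] / r × (1+r)^−95 = ¥974,166

¥974,166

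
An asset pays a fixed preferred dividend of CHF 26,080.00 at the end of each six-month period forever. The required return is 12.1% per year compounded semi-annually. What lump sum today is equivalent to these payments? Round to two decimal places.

Periodic rate r = 0.121/2 per half-year.
Level perpetuity: PV = PMT / r = 26,080 / (0.121/2) = CHF 431,074.38.

CHF 431,074.38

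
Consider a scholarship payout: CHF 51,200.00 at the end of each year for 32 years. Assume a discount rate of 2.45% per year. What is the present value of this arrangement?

CHF 1,126,585.73

This is an ordinary annuity: 32 payments of CHF 51,200.00 at the end of each year.
Periodic rate r = 0.0245 per year.
PV = PMT × [(1 − (1+r)^−n)/r] = 51,200 × [1 − (1+r)^−32] / r = CHF 1,126,585.73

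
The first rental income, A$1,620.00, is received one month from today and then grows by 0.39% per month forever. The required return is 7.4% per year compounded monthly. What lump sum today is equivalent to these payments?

Periodic rate r = 0.074/12 per month.
Growing perpetuity (Gordon): PV = PMT₁ / (r − g) = 1,620 / (r − 0.0039) = A$714,705.88.

A$714,705.88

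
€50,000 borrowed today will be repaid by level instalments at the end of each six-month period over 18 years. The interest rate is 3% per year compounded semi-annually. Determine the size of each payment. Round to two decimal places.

€1,807.62

Level ordinary annuity; solve PV = PMT × [(1 − (1+r)^−n)/r] for PMT.
Periodic rate r = 0.03/2 per half-year; n is counted in half-years.
With n = 36: PMT = 50,000 / ([(1 − (1+r)^−n)/r]) = €1,807.62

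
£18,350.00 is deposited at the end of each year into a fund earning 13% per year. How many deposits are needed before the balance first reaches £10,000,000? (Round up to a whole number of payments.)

Periodic rate r = 0.13 per year.
Ordinary annuity FV: 10,000,000 = 18,350 × [((1+r)^n − 1)/r].
(1+r)^n = 1 + 10,000,000 × r / 18,350, so n = ln(1 + 10,000,000·r/18,350) / ln(1+r) = 34.97.
Round up to a whole number of payments: n = 35.

35 payments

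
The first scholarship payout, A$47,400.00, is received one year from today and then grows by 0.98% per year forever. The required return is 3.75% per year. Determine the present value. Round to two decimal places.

Periodic rate r = 0.0375 per year.
Growing perpetuity (Gordon): PV = PMT₁ / (r − g) = 47,400 / (r − 0.0098) = A$1,711,191.34.

A$1,711,191.34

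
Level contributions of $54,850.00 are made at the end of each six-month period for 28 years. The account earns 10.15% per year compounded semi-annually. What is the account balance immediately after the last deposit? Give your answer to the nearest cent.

$16,205,705.48

This is an ordinary annuity: 56 deposits of $54,850.00 at the end of each six-month period.
Periodic rate r = 0.1015/2 per half-year; n is counted in half-years.
FV = PMT × [((1+r)^n − 1)/r] = 54,850 × [(1+r)^56 − 1] / r = $16,205,705.48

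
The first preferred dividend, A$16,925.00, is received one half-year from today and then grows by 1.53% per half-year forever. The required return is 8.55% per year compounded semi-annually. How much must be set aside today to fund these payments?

Periodic rate r = 0.0855/2 per half-year.
Growing perpetuity (Gordon): PV = PMT₁ / (r − g) = 16,925 / (r − 0.0153) = A$616,575.59.

A$616,575.59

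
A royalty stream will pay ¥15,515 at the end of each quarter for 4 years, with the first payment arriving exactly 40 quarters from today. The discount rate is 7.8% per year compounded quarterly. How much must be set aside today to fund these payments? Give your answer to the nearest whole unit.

¥99,586

Ordinary annuity of 16 payments, first payment at period 40.
Periodic rate r = 0.078/4 per quarter; n is counted in quarters.
The ordinary-annuity PV formula values the stream one period before the first payment (period 39); discount that back 39 periods:
PV₀ = 15,515 × [1 − (1+r)^−16] / r × (1+r)^−39 = ¥99,586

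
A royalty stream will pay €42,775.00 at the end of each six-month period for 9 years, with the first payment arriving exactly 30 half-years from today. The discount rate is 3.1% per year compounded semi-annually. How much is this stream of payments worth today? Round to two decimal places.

Ordinary annuity of 18 payments, first payment at period 30.
Periodic rate r = 0.031/2 per half-year; n is counted in half-years.
The ordinary-annuity PV formula values the stream one period before the first payment (period 29); discount that back 29 periods:
PV₀ = 42,775 × [1 − (1+r)^−18] / r × (1+r)^−29 = €427,235.36

€427,235.36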